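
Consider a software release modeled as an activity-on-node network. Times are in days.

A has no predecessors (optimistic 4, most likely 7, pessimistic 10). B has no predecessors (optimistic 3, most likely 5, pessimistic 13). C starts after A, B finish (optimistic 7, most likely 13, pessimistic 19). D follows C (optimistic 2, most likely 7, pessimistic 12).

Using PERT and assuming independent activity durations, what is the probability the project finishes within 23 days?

te_A = (4 + 4·7 + 10)/6 = 42/6 = 7; σ²_A = ((10−4)/6)² = 1.000
te_B = (3 + 4·5 + 13)/6 = 36/6 = 6; σ²_B = ((13−3)/6)² = 2.778
te_C = (7 + 4·13 + 19)/6 = 78/6 = 13; σ²_C = ((19−7)/6)² = 4.000
te_D = (2 + 4·7 + 12)/6 = 42/6 = 7; σ²_D = ((12−2)/6)² = 2.778

Forward pass:
ES_A = 0; EF_A = 7
ES_B = 0; EF_B = 6
ES_C = max(EF_A=7, EF_B=6) = 7; EF_C = 7+13 = 20
ES_D = 20; EF_D = 20+7 = 27
Expected project duration μ = 27 days. Critical path: A → C → D.

Variance along critical path = 1.000 + 4.000 + 2.778 = 7.778; σ = √7.778 = 2.789 days.
Z = (23 − 27) / 2.789 = -1.434
P(T ≤ 23) = Φ(-1.434) ≈ 0.076

0.076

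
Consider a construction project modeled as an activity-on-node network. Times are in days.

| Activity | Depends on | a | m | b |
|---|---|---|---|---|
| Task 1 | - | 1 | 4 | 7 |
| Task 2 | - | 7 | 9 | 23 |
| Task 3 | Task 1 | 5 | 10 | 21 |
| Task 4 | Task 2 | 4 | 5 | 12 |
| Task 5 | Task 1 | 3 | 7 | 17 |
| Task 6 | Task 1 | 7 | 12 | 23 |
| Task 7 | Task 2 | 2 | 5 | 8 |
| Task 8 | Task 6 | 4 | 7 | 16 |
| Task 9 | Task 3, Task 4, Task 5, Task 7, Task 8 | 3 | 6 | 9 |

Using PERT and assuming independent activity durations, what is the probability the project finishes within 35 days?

0.865

te_Task 1 = (1 + 4·4 + 7)/6 = 24/6 = 4; σ²_Task 1 = ((7−1)/6)² = 1.000
te_Task 2 = (7 + 4·9 + 23)/6 = 66/6 = 11; σ²_Task 2 = ((23−7)/6)² = 7.111
te_Task 3 = (5 + 4·10 + 21)/6 = 66/6 = 11; σ²_Task 3 = ((21−5)/6)² = 7.111
te_Task 4 = (4 + 4·5 + 12)/6 = 36/6 = 6; σ²_Task 4 = ((12−4)/6)² = 1.778
te_Task 5 = (3 + 4·7 + 17)/6 = 48/6 = 8; σ²_Task 5 = ((17−3)/6)² = 5.444
te_Task 6 = (7 + 4·12 + 23)/6 = 78/6 = 13; σ²_Task 6 = ((23−7)/6)² = 7.111
te_Task 7 = (2 + 4·5 + 8)/6 = 30/6 = 5; σ²_Task 7 = ((8−2)/6)² = 1.000
te_Task 8 = (4 + 4·7 + 16)/6 = 48/6 = 8; σ²_Task 8 = ((16−4)/6)² = 4.000
te_Task 9 = (3 + 4·6 + 9)/6 = 36/6 = 6; σ²_Task 9 = ((9−3)/6)² = 1.000

Forward pass:
ES_Task 1 = 0; EF_Task 1 = 4
ES_Task 2 = 0; EF_Task 2 = 11
ES_Task 3 = 4; EF_Task 3 = 4+11 = 15
ES_Task 4 = 11; EF_Task 4 = 11+6 = 17
ES_Task 5 = 4; EF_Task 5 = 4+8 = 12
ES_Task 6 = 4; EF_Task 6 = 4+13 = 17
ES_Task 7 = 11; EF_Task 7 = 11+5 = 16
ES_Task 8 = 17; EF_Task 8 = 17+8 = 25
ES_Task 9 = max(EF_Task 3=15, EF_Task 4=17, EF_Task 5=12, EF_Task 7=16, EF_Task 8=25) = 25; EF_Task 9 = 25+6 = 31
Expected project duration μ = 31 days. Critical path: Task 1 → Task 6 → Task 8 → Task 9.

Variance along critical path = 1.000 + 7.111 + 4.000 + 1.000 = 13.111; σ = √13.111 = 3.621 days.
Z = (35 − 31) / 3.621 = 1.105
P(T ≤ 35) = Φ(1.105) ≈ 0.865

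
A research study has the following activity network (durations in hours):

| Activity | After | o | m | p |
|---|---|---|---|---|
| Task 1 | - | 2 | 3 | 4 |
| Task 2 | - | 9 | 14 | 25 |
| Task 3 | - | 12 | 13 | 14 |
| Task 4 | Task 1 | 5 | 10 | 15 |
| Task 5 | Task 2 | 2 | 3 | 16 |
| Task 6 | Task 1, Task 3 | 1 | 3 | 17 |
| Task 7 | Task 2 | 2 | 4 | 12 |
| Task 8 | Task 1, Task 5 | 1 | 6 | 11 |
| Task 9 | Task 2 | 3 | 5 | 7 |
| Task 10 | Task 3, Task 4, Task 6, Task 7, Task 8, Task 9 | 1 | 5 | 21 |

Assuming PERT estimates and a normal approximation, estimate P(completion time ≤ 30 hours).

te_Task 1 = (2 + 4·3 + 4)/6 = 18/6 = 3; σ²_Task 1 = ((4−2)/6)² = 0.111
te_Task 2 = (9 + 4·14 + 25)/6 = 90/6 = 15; σ²_Task 2 = ((25−9)/6)² = 7.111
te_Task 3 = (12 + 4·13 + 14)/6 = 78/6 = 13; σ²_Task 3 = ((14−12)/6)² = 0.111
te_Task 4 = (5 + 4·10 + 15)/6 = 60/6 = 10; σ²_Task 4 = ((15−5)/6)² = 2.778
te_Task 5 = (2 + 4·3 + 16)/6 = 30/6 = 5; σ²_Task 5 = ((16−2)/6)² = 5.444
te_Task 6 = (1 + 4·3 + 17)/6 = 30/6 = 5; σ²_Task 6 = ((17−1)/6)² = 7.111
te_Task 7 = (2 + 4·4 + 12)/6 = 30/6 = 5; σ²_Task 7 = ((12−2)/6)² = 2.778
te_Task 8 = (1 + 4·6 + 11)/6 = 36/6 = 6; σ²_Task 8 = ((11−1)/6)² = 2.778
te_Task 9 = (3 + 4·5 + 7)/6 = 30/6 = 5; σ²_Task 9 = ((7−3)/6)² = 0.444
te_Task 10 = (1 + 4·5 + 21)/6 = 42/6 = 7; σ²_Task 10 = ((21−1)/6)² = 11.111

Forward pass:
ES_Task 1 = 0; EF_Task 1 = 3
ES_Task 2 = 0; EF_Task 2 = 15
ES_Task 3 = 0; EF_Task 3 = 13
ES_Task 4 = 3; EF_Task 4 = 3+10 = 13
ES_Task 5 = 15; EF_Task 5 = 15+5 = 20
ES_Task 6 = max(EF_Task 1=3, EF_Task 3=13) = 13; EF_Task 6 = 13+5 = 18
ES_Task 7 = 15; EF_Task 7 = 15+5 = 20
ES_Task 8 = max(EF_Task 1=3, EF_Task 5=20) = 20; EF_Task 8 = 20+6 = 26
ES_Task 9 = 15; EF_Task 9 = 15+5 = 20
ES_Task 10 = max(EF_Task 3=13, EF_Task 4=13, EF_Task 6=18, EF_Task 7=20, EF_Task 8=26, EF_Task 9=20) = 26; EF_Task 10 = 26+7 = 33
Expected project duration μ = 33 hours. Critical path: Task 2 → Task 5 → Task 8 → Task 10.

Variance along critical path = 7.111 + 5.444 + 2.778 + 11.111 = 26.444; σ = √26.444 = 5.142 hours.
Z = (30 − 33) / 5.142 = -0.583
P(T ≤ 30) = Φ(-0.583) ≈ 0.280

0.280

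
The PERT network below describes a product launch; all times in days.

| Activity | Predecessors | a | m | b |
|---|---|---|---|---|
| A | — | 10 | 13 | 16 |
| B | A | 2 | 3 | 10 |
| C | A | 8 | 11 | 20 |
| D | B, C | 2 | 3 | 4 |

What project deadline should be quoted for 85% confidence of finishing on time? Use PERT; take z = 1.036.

te_A = (10 + 4·13 + 16)/6 = 78/6 = 13; σ²_A = ((16−10)/6)² = 1.000
te_B = (2 + 4·3 + 10)/6 = 24/6 = 4; σ²_B = ((10−2)/6)² = 1.778
te_C = (8 + 4·11 + 20)/6 = 72/6 = 12; σ²_C = ((20−8)/6)² = 4.000
te_D = (2 + 4·3 + 4)/6 = 18/6 = 3; σ²_D = ((4−2)/6)² = 0.111

Forward pass:
ES_A = 0; EF_A = 13
ES_B = 13; EF_B = 13+4 = 17
ES_C = 13; EF_C = 13+12 = 25
ES_D = max(EF_B=17, EF_C=25) = 25; EF_D = 25+3 = 28
Expected project duration μ = 28 days. Critical path: A → C → D.

Variance along critical path = 1.000 + 4.000 + 0.111 = 5.111; σ = 2.261 days.
D = μ + z·σ = 28 + 1.036·2.261 = 30.3 days

30.3 days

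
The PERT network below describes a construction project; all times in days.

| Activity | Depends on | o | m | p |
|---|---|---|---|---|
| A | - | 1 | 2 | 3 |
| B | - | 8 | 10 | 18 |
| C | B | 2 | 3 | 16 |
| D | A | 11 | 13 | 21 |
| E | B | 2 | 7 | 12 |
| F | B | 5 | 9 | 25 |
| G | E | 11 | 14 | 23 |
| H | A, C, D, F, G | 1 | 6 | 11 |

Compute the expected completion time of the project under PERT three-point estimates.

39 days

te_A = (1 + 4·2 + 3)/6 = 12/6 = 2
te_B = (8 + 4·10 + 18)/6 = 66/6 = 11
te_C = (2 + 4·3 + 16)/6 = 30/6 = 5
te_D = (11 + 4·13 + 21)/6 = 84/6 = 14
te_E = (2 + 4·7 + 12)/6 = 42/6 = 7
te_F = (5 + 4·9 + 25)/6 = 66/6 = 11
te_G = (11 + 4·14 + 23)/6 = 90/6 = 15
te_H = (1 + 4·6 + 11)/6 = 36/6 = 6

Forward pass:
ES_A = 0; EF_A = 2
ES_B = 0; EF_B = 11
ES_C = 11; EF_C = 11+5 = 16
ES_D = 2; EF_D = 2+14 = 16
ES_E = 11; EF_E = 11+7 = 18
ES_F = 11; EF_F = 11+11 = 22
ES_G = 18; EF_G = 18+15 = 33
ES_H = max(EF_A=2, EF_C=16, EF_D=16, EF_F=22, EF_G=33) = 33; EF_H = 33+6 = 39
Expected project duration μ = 39 days. Critical path: B → E → G → H.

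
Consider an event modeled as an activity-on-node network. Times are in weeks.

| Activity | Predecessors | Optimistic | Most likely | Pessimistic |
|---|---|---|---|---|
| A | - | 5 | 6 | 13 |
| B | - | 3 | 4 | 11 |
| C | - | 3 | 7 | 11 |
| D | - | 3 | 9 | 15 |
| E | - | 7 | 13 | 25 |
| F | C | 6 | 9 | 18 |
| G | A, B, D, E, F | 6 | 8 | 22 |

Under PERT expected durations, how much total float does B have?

te_A = (5 + 4·6 + 13)/6 = 42/6 = 7
te_B = (3 + 4·4 + 11)/6 = 30/6 = 5
te_C = (3 + 4·7 + 11)/6 = 42/6 = 7
te_D = (3 + 4·9 + 15)/6 = 54/6 = 9
te_E = (7 + 4·13 + 25)/6 = 84/6 = 14
te_F = (6 + 4·9 + 18)/6 = 60/6 = 10
te_G = (6 + 4·8 + 22)/6 = 60/6 = 10

Forward pass:
ES_A = 0; EF_A = 7
ES_B = 0; EF_B = 5
ES_C = 0; EF_C = 7
ES_D = 0; EF_D = 9
ES_E = 0; EF_E = 14
ES_F = 7; EF_F = 7+10 = 17
ES_G = max(EF_A=7, EF_B=5, EF_D=9, EF_E=14, EF_F=17) = 17; EF_G = 17+10 = 27
Expected project duration μ = 27 weeks. Critical path: C → F → G.

Backward pass:
LF_G = 27; LS_G = 27−10 = 17
LF_F = LS_G = 17; LS_F = 17−10 = 7
LF_E = LS_G = 17; LS_E = 17−14 = 3
LF_D = LS_G = 17; LS_D = 17−9 = 8
LF_C = LS_F = 7; LS_C = 7−7 = 0
LF_B = LS_G = 17; LS_B = 17−5 = 12
LF_A = LS_G = 17; LS_A = 17−7 = 10
Slack_B = LS_B − ES_B = 12 − 0 = 12

12 weeks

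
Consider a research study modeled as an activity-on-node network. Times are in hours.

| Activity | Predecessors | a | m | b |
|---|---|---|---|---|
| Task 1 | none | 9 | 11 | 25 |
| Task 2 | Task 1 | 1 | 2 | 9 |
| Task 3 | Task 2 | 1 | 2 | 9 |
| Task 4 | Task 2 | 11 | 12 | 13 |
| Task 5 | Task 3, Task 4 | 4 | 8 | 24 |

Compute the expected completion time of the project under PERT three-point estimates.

te_Task 1 = (9 + 4·11 + 25)/6 = 78/6 = 13
te_Task 2 = (1 + 4·2 + 9)/6 = 18/6 = 3
te_Task 3 = (1 + 4·2 + 9)/6 = 18/6 = 3
te_Task 4 = (11 + 4·12 + 13)/6 = 72/6 = 12
te_Task 5 = (4 + 4·8 + 24)/6 = 60/6 = 10

Forward pass:
ES_Task 1 = 0; EF_Task 1 = 13
ES_Task 2 = 13; EF_Task 2 = 13+3 = 16
ES_Task 3 = 16; EF_Task 3 = 16+3 = 19
ES_Task 4 = 16; EF_Task 4 = 16+12 = 28
ES_Task 5 = max(EF_Task 3=19, EF_Task 4=28) = 28; EF_Task 5 = 28+10 = 38
Expected project duration μ = 38 hours. Critical path: Task 1 → Task 2 → Task 4 → Task 5.

38 hours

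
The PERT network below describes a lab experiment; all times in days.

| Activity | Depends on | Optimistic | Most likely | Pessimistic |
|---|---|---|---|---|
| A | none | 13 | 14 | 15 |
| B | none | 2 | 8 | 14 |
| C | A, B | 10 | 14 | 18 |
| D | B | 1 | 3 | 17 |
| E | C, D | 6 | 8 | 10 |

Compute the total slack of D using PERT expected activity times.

te_A = (13 + 4·14 + 15)/6 = 84/6 = 14
te_B = (2 + 4·8 + 14)/6 = 48/6 = 8
te_C = (10 + 4·14 + 18)/6 = 84/6 = 14
te_D = (1 + 4·3 + 17)/6 = 30/6 = 5
te_E = (6 + 4·8 + 10)/6 = 48/6 = 8

Forward pass:
ES_A = 0; EF_A = 14
ES_B = 0; EF_B = 8
ES_C = max(EF_A=14, EF_B=8) = 14; EF_C = 14+14 = 28
ES_D = 8; EF_D = 8+5 = 13
ES_E = max(EF_C=28, EF_D=13) = 28; EF_E = 28+8 = 36
Expected project duration μ = 36 days. Critical path: A → C → E.

Backward pass:
LF_E = 36; LS_E = 36−8 = 28
LF_D = LS_E = 28; LS_D = 28−5 = 23
LF_C = LS_E = 28; LS_C = 28−14 = 14
LF_B = min(LS_C=14, LS_D=23) = 14; LS_B = 14−8 = 6
LF_A = LS_C = 14; LS_A = 14−14 = 0
Slack_D = LS_D − ES_D = 23 − 8 = 15

15 days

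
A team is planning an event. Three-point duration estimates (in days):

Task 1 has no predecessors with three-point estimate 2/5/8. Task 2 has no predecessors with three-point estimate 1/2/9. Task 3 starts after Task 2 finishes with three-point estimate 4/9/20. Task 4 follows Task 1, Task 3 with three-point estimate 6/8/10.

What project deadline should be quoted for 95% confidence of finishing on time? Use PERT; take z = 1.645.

te_Task 1 = (2 + 4·5 + 8)/6 = 30/6 = 5; σ²_Task 1 = ((8−2)/6)² = 1.000
te_Task 2 = (1 + 4·2 + 9)/6 = 18/6 = 3; σ²_Task 2 = ((9−1)/6)² = 1.778
te_Task 3 = (4 + 4·9 + 20)/6 = 60/6 = 10; σ²_Task 3 = ((20−4)/6)² = 7.111
te_Task 4 = (6 + 4·8 + 10)/6 = 48/6 = 8; σ²_Task 4 = ((10−6)/6)² = 0.444

Forward pass:
ES_Task 1 = 0; EF_Task 1 = 5
ES_Task 2 = 0; EF_Task 2 = 3
ES_Task 3 = 3; EF_Task 3 = 3+10 = 13
ES_Task 4 = max(EF_Task 1=5, EF_Task 3=13) = 13; EF_Task 4 = 13+8 = 21
Expected project duration μ = 21 days. Critical path: Task 2 → Task 3 → Task 4.

Variance along critical path = 1.778 + 7.111 + 0.444 = 9.333; σ = 3.055 days.
D = μ + z·σ = 21 + 1.645·3.055 = 26.0 days

26.0 days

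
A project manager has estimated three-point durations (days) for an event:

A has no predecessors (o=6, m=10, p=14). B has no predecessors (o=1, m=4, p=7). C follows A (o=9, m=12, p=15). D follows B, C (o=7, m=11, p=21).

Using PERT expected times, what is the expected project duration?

te_A = (6 + 4·10 + 14)/6 = 60/6 = 10
te_B = (1 + 4·4 + 7)/6 = 24/6 = 4
te_C = (9 + 4·12 + 15)/6 = 72/6 = 12
te_D = (7 + 4·11 + 21)/6 = 72/6 = 12

Forward pass:
ES_A = 0; EF_A = 10
ES_B = 0; EF_B = 4
ES_C = 10; EF_C = 10+12 = 22
ES_D = max(EF_B=4, EF_C=22) = 22; EF_D = 22+12 = 34
Expected project duration μ = 34 days. Critical path: A → C → D.

34 days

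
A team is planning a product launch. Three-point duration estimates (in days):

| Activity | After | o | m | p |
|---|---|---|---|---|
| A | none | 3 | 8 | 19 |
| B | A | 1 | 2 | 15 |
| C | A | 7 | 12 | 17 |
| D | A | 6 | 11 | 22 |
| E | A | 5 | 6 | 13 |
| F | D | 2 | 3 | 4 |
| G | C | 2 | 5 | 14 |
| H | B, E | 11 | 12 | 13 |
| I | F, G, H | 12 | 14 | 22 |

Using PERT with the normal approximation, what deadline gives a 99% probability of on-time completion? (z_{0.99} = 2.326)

51.0 days

te_A = (3 + 4·8 + 19)/6 = 54/6 = 9; σ²_A = ((19−3)/6)² = 7.111
te_B = (1 + 4·2 + 15)/6 = 24/6 = 4; σ²_B = ((15−1)/6)² = 5.444
te_C = (7 + 4·12 + 17)/6 = 72/6 = 12; σ²_C = ((17−7)/6)² = 2.778
te_D = (6 + 4·11 + 22)/6 = 72/6 = 12; σ²_D = ((22−6)/6)² = 7.111
te_E = (5 + 4·6 + 13)/6 = 42/6 = 7; σ²_E = ((13−5)/6)² = 1.778
te_F = (2 + 4·3 + 4)/6 = 18/6 = 3; σ²_F = ((4−2)/6)² = 0.111
te_G = (2 + 4·5 + 14)/6 = 36/6 = 6; σ²_G = ((14−2)/6)² = 4.000
te_H = (11 + 4·12 + 13)/6 = 72/6 = 12; σ²_H = ((13−11)/6)² = 0.111
te_I = (12 + 4·14 + 22)/6 = 90/6 = 15; σ²_I = ((22−12)/6)² = 2.778

Forward pass:
ES_A = 0; EF_A = 9
ES_B = 9; EF_B = 9+4 = 13
ES_C = 9; EF_C = 9+12 = 21
ES_D = 9; EF_D = 9+12 = 21
ES_E = 9; EF_E = 9+7 = 16
ES_F = 21; EF_F = 21+3 = 24
ES_G = 21; EF_G = 21+6 = 27
ES_H = max(EF_B=13, EF_E=16) = 16; EF_H = 16+12 = 28
ES_I = max(EF_F=24, EF_G=27, EF_H=28) = 28; EF_I = 28+15 = 43
Expected project duration μ = 43 days. Critical path: A → E → H → I.

Variance along critical path = 7.111 + 1.778 + 0.111 + 2.778 = 11.778; σ = 3.432 days.
D = μ + z·σ = 43 + 2.326·3.432 = 51.0 days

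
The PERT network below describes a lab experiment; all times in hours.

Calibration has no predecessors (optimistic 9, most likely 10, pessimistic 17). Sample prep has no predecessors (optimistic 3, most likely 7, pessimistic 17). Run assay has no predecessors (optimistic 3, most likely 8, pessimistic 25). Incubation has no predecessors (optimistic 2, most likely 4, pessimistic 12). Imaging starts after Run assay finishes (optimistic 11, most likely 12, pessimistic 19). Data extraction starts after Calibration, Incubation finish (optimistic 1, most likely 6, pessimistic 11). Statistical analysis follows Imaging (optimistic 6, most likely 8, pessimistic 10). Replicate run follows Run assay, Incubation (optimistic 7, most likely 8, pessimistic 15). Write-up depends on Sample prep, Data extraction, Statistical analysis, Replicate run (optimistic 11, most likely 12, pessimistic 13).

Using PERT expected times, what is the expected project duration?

te_Calibration = (9 + 4·10 + 17)/6 = 66/6 = 11
te_Sample prep = (3 + 4·7 + 17)/6 = 48/6 = 8
te_Run assay = (3 + 4·8 + 25)/6 = 60/6 = 10
te_Incubation = (2 + 4·4 + 12)/6 = 30/6 = 5
te_Imaging = (11 + 4·12 + 19)/6 = 78/6 = 13
te_Data extraction = (1 + 4·6 + 11)/6 = 36/6 = 6
te_Statistical analysis = (6 + 4·8 + 10)/6 = 48/6 = 8
te_Replicate run = (7 + 4·8 + 15)/6 = 54/6 = 9
te_Write-up = (11 + 4·12 + 13)/6 = 72/6 = 12

Forward pass:
ES_Calibration = 0; EF_Calibration = 11
ES_Sample prep = 0; EF_Sample prep = 8
ES_Run assay = 0; EF_Run assay = 10
ES_Incubation = 0; EF_Incubation = 5
ES_Imaging = 10; EF_Imaging = 10+13 = 23
ES_Data extraction = max(EF_Calibration=11, EF_Incubation=5) = 11; EF_Data extraction = 11+6 = 17
ES_Statistical analysis = 23; EF_Statistical analysis = 23+8 = 31
ES_Replicate run = max(EF_Run assay=10, EF_Incubation=5) = 10; EF_Replicate run = 10+9 = 19
ES_Write-up = max(EF_Sample prep=8, EF_Data extraction=17, EF_Statistical analysis=31, EF_Replicate run=19) = 31; EF_Write-up = 31+12 = 43
Expected project duration μ = 43 hours. Critical path: Run assay → Imaging → Statistical analysis → Write-up.

43 hours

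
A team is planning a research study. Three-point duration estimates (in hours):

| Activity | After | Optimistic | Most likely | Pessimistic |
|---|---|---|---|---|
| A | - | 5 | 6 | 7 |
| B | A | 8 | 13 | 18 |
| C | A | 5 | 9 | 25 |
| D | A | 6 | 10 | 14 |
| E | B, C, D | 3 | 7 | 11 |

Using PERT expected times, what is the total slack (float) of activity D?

te_A = (5 + 4·6 + 7)/6 = 36/6 = 6
te_B = (8 + 4·13 + 18)/6 = 78/6 = 13
te_C = (5 + 4·9 + 25)/6 = 66/6 = 11
te_D = (6 + 4·10 + 14)/6 = 60/6 = 10
te_E = (3 + 4·7 + 11)/6 = 42/6 = 7

Forward pass:
ES_A = 0; EF_A = 6
ES_B = 6; EF_B = 6+13 = 19
ES_C = 6; EF_C = 6+11 = 17
ES_D = 6; EF_D = 6+10 = 16
ES_E = max(EF_B=19, EF_C=17, EF_D=16) = 19; EF_E = 19+7 = 26
Expected project duration μ = 26 hours. Critical path: A → B → E.

Backward pass:
LF_E = 26; LS_E = 26−7 = 19
LF_D = LS_E = 19; LS_D = 19−10 = 9
LF_C = LS_E = 19; LS_C = 19−11 = 8
LF_B = LS_E = 19; LS_B = 19−13 = 6
LF_A = min(LS_B=6, LS_C=8, LS_D=9) = 6; LS_A = 6−6 = 0
Slack_D = LS_D − ES_D = 9 − 6 = 3

3 hours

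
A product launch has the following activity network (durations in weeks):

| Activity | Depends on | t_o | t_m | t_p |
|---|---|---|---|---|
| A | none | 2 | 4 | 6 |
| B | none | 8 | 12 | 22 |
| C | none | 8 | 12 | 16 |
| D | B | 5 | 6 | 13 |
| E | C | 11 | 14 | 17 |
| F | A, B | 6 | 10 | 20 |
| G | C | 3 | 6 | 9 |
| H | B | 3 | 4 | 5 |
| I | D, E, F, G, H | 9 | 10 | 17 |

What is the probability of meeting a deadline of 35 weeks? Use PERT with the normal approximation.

te_A = (2 + 4·4 + 6)/6 = 24/6 = 4; σ²_A = ((6−2)/6)² = 0.444
te_B = (8 + 4·12 + 22)/6 = 78/6 = 13; σ²_B = ((22−8)/6)² = 5.444
te_C = (8 + 4·12 + 16)/6 = 72/6 = 12; σ²_C = ((16−8)/6)² = 1.778
te_D = (5 + 4·6 + 13)/6 = 42/6 = 7; σ²_D = ((13−5)/6)² = 1.778
te_E = (11 + 4·14 + 17)/6 = 84/6 = 14; σ²_E = ((17−11)/6)² = 1.000
te_F = (6 + 4·10 + 20)/6 = 66/6 = 11; σ²_F = ((20−6)/6)² = 5.444
te_G = (3 + 4·6 + 9)/6 = 36/6 = 6; σ²_G = ((9−3)/6)² = 1.000
te_H = (3 + 4·4 + 5)/6 = 24/6 = 4; σ²_H = ((5−3)/6)² = 0.111
te_I = (9 + 4·10 + 17)/6 = 66/6 = 11; σ²_I = ((17−9)/6)² = 1.778

Forward pass:
ES_A = 0; EF_A = 4
ES_B = 0; EF_B = 13
ES_C = 0; EF_C = 12
ES_D = 13; EF_D = 13+7 = 20
ES_E = 12; EF_E = 12+14 = 26
ES_F = max(EF_A=4, EF_B=13) = 13; EF_F = 13+11 = 24
ES_G = 12; EF_G = 12+6 = 18
ES_H = 13; EF_H = 13+4 = 17
ES_I = max(EF_D=20, EF_E=26, EF_F=24, EF_G=18, EF_H=17) = 26; EF_I = 26+11 = 37
Expected project duration μ = 37 weeks. Critical path: C → E → I.

Variance along critical path = 1.778 + 1.000 + 1.778 = 4.556; σ = √4.556 = 2.134 weeks.
Z = (35 − 37) / 2.134 = -0.937
P(T ≤ 35) = Φ(-0.937) ≈ 0.174

0.174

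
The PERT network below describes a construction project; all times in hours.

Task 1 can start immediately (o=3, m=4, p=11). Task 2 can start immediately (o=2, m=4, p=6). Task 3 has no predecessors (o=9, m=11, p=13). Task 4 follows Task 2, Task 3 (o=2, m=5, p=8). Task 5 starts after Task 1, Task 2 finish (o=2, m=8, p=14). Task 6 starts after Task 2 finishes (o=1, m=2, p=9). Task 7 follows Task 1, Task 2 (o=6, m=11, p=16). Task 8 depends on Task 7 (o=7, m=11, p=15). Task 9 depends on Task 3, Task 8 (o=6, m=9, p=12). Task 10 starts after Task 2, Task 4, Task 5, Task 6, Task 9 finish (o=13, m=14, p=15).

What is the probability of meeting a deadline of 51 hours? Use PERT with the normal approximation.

te_Task 1 = (3 + 4·4 + 11)/6 = 30/6 = 5; σ²_Task 1 = ((11−3)/6)² = 1.778
te_Task 2 = (2 + 4·4 + 6)/6 = 24/6 = 4; σ²_Task 2 = ((6−2)/6)² = 0.444
te_Task 3 = (9 + 4·11 + 13)/6 = 66/6 = 11; σ²_Task 3 = ((13−9)/6)² = 0.444
te_Task 4 = (2 + 4·5 + 8)/6 = 30/6 = 5; σ²_Task 4 = ((8−2)/6)² = 1.000
te_Task 5 = (2 + 4·8 + 14)/6 = 48/6 = 8; σ²_Task 5 = ((14−2)/6)² = 4.000
te_Task 6 = (1 + 4·2 + 9)/6 = 18/6 = 3; σ²_Task 6 = ((9−1)/6)² = 1.778
te_Task 7 = (6 + 4·11 + 16)/6 = 66/6 = 11; σ²_Task 7 = ((16−6)/6)² = 2.778
te_Task 8 = (7 + 4·11 + 15)/6 = 66/6 = 11; σ²_Task 8 = ((15−7)/6)² = 1.778
te_Task 9 = (6 + 4·9 + 12)/6 = 54/6 = 9; σ²_Task 9 = ((12−6)/6)² = 1.000
te_Task 10 = (13 + 4·14 + 15)/6 = 84/6 = 14; σ²_Task 10 = ((15−13)/6)² = 0.111

Forward pass:
ES_Task 1 = 0; EF_Task 1 = 5
ES_Task 2 = 0; EF_Task 2 = 4
ES_Task 3 = 0; EF_Task 3 = 11
ES_Task 4 = max(EF_Task 2=4, EF_Task 3=11) = 11; EF_Task 4 = 11+5 = 16
ES_Task 5 = max(EF_Task 1=5, EF_Task 2=4) = 5; EF_Task 5 = 5+8 = 13
ES_Task 6 = 4; EF_Task 6 = 4+3 = 7
ES_Task 7 = max(EF_Task 1=5, EF_Task 2=4) = 5; EF_Task 7 = 5+11 = 16
ES_Task 8 = 16; EF_Task 8 = 16+11 = 27
ES_Task 9 = max(EF_Task 3=11, EF_Task 8=27) = 27; EF_Task 9 = 27+9 = 36
ES_Task 10 = max(EF_Task 2=4, EF_Task 4=16, EF_Task 5=13, EF_Task 6=7, EF_Task 9=36) = 36; EF_Task 10 = 36+14 = 50
Expected project duration μ = 50 hours. Critical path: Task 1 → Task 7 → Task 8 → Task 9 → Task 10.

Variance along critical path = 1.778 + 2.778 + 1.778 + 1.000 + 0.111 = 7.444; σ = √7.444 = 2.728 hours.
Z = (51 − 50) / 2.728 = 0.367
P(T ≤ 51) = Φ(0.367) ≈ 0.643

0.643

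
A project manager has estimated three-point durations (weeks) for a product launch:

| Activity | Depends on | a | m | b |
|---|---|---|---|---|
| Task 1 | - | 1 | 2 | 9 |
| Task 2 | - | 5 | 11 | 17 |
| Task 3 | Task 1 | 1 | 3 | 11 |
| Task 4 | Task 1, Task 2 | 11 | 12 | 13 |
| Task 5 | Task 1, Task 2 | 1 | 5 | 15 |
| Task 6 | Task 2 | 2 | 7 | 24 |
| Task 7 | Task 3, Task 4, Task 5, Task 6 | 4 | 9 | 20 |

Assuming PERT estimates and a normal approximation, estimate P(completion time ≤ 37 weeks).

0.884

te_Task 1 = (1 + 4·2 + 9)/6 = 18/6 = 3; σ²_Task 1 = ((9−1)/6)² = 1.778
te_Task 2 = (5 + 4·11 + 17)/6 = 66/6 = 11; σ²_Task 2 = ((17−5)/6)² = 4.000
te_Task 3 = (1 + 4·3 + 11)/6 = 24/6 = 4; σ²_Task 3 = ((11−1)/6)² = 2.778
te_Task 4 = (11 + 4·12 + 13)/6 = 72/6 = 12; σ²_Task 4 = ((13−11)/6)² = 0.111
te_Task 5 = (1 + 4·5 + 15)/6 = 36/6 = 6; σ²_Task 5 = ((15−1)/6)² = 5.444
te_Task 6 = (2 + 4·7 + 24)/6 = 54/6 = 9; σ²_Task 6 = ((24−2)/6)² = 13.444
te_Task 7 = (4 + 4·9 + 20)/6 = 60/6 = 10; σ²_Task 7 = ((20−4)/6)² = 7.111

Forward pass:
ES_Task 1 = 0; EF_Task 1 = 3
ES_Task 2 = 0; EF_Task 2 = 11
ES_Task 3 = 3; EF_Task 3 = 3+4 = 7
ES_Task 4 = max(EF_Task 1=3, EF_Task 2=11) = 11; EF_Task 4 = 11+12 = 23
ES_Task 5 = max(EF_Task 1=3, EF_Task 2=11) = 11; EF_Task 5 = 11+6 = 17
ES_Task 6 = 11; EF_Task 6 = 11+9 = 20
ES_Task 7 = max(EF_Task 3=7, EF_Task 4=23, EF_Task 5=17, EF_Task 6=20) = 23; EF_Task 7 = 23+10 = 33
Expected project duration μ = 33 weeks. Critical path: Task 2 → Task 4 → Task 7.

Variance along critical path = 4.000 + 0.111 + 7.111 = 11.222; σ = √11.222 = 3.350 weeks.
Z = (37 − 33) / 3.350 = 1.194
P(T ≤ 37) = Φ(1.194) ≈ 0.884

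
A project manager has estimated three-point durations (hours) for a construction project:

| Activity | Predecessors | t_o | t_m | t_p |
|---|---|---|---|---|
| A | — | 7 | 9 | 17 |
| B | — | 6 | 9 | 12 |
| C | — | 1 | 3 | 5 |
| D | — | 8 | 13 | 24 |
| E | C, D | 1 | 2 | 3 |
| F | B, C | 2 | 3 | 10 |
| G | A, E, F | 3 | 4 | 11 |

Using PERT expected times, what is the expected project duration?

te_A = (7 + 4·9 + 17)/6 = 60/6 = 10
te_B = (6 + 4·9 + 12)/6 = 54/6 = 9
te_C = (1 + 4·3 + 5)/6 = 18/6 = 3
te_D = (8 + 4·13 + 24)/6 = 84/6 = 14
te_E = (1 + 4·2 + 3)/6 = 12/6 = 2
te_F = (2 + 4·3 + 10)/6 = 24/6 = 4
te_G = (3 + 4·4 + 11)/6 = 30/6 = 5

Forward pass:
ES_A = 0; EF_A = 10
ES_B = 0; EF_B = 9
ES_C = 0; EF_C = 3
ES_D = 0; EF_D = 14
ES_E = max(EF_C=3, EF_D=14) = 14; EF_E = 14+2 = 16
ES_F = max(EF_B=9, EF_C=3) = 9; EF_F = 9+4 = 13
ES_G = max(EF_A=10, EF_E=16, EF_F=13) = 16; EF_G = 16+5 = 21
Expected project duration μ = 21 hours. Critical path: D → E → G.

21 hours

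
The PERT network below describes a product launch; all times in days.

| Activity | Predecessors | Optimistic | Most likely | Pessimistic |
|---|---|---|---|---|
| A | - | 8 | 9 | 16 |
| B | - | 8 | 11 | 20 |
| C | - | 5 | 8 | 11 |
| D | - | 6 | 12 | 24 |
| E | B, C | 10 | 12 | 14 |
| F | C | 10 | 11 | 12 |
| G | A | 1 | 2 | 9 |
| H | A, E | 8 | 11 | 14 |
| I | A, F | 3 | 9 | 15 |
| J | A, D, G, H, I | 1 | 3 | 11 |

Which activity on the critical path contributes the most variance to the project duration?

B

te_A = (8 + 4·9 + 16)/6 = 60/6 = 10; σ²_A = ((16−8)/6)² = 1.778
te_B = (8 + 4·11 + 20)/6 = 72/6 = 12; σ²_B = ((20−8)/6)² = 4.000
te_C = (5 + 4·8 + 11)/6 = 48/6 = 8; σ²_C = ((11−5)/6)² = 1.000
te_D = (6 + 4·12 + 24)/6 = 78/6 = 13; σ²_D = ((24−6)/6)² = 9.000
te_E = (10 + 4·12 + 14)/6 = 72/6 = 12; σ²_E = ((14−10)/6)² = 0.444
te_F = (10 + 4·11 + 12)/6 = 66/6 = 11; σ²_F = ((12−10)/6)² = 0.111
te_G = (1 + 4·2 + 9)/6 = 18/6 = 3; σ²_G = ((9−1)/6)² = 1.778
te_H = (8 + 4·11 + 14)/6 = 66/6 = 11; σ²_H = ((14−8)/6)² = 1.000
te_I = (3 + 4·9 + 15)/6 = 54/6 = 9; σ²_I = ((15−3)/6)² = 4.000
te_J = (1 + 4·3 + 11)/6 = 24/6 = 4; σ²_J = ((11−1)/6)² = 2.778

Forward pass:
ES_A = 0; EF_A = 10
ES_B = 0; EF_B = 12
ES_C = 0; EF_C = 8
ES_D = 0; EF_D = 13
ES_E = max(EF_B=12, EF_C=8) = 12; EF_E = 12+12 = 24
ES_F = 8; EF_F = 8+11 = 19
ES_G = 10; EF_G = 10+3 = 13
ES_H = max(EF_A=10, EF_E=24) = 24; EF_H = 24+11 = 35
ES_I = max(EF_A=10, EF_F=19) = 19; EF_I = 19+9 = 28
ES_J = max(EF_A=10, EF_D=13, EF_G=13, EF_H=35, EF_I=28) = 35; EF_J = 35+4 = 39
Expected project duration μ = 39 days. Critical path: B → E → H → J.

Variances on critical path: σ²_B=4.000, σ²_E=0.444, σ²_H=1.000, σ²_J=2.778.
Largest is σ²_B = 4.000.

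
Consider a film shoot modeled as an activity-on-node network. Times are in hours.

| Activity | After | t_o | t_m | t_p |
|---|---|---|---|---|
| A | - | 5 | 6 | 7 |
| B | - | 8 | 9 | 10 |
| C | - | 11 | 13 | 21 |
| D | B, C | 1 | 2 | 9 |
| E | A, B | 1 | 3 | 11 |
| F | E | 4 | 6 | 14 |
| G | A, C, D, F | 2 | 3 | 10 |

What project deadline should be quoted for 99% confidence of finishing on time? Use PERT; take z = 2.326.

30.3 hours

te_A = (5 + 4·6 + 7)/6 = 36/6 = 6; σ²_A = ((7−5)/6)² = 0.111
te_B = (8 + 4·9 + 10)/6 = 54/6 = 9; σ²_B = ((10−8)/6)² = 0.111
te_C = (11 + 4·13 + 21)/6 = 84/6 = 14; σ²_C = ((21−11)/6)² = 2.778
te_D = (1 + 4·2 + 9)/6 = 18/6 = 3; σ²_D = ((9−1)/6)² = 1.778
te_E = (1 + 4·3 + 11)/6 = 24/6 = 4; σ²_E = ((11−1)/6)² = 2.778
te_F = (4 + 4·6 + 14)/6 = 42/6 = 7; σ²_F = ((14−4)/6)² = 2.778
te_G = (2 + 4·3 + 10)/6 = 24/6 = 4; σ²_G = ((10−2)/6)² = 1.778

Forward pass:
ES_A = 0; EF_A = 6
ES_B = 0; EF_B = 9
ES_C = 0; EF_C = 14
ES_D = max(EF_B=9, EF_C=14) = 14; EF_D = 14+3 = 17
ES_E = max(EF_A=6, EF_B=9) = 9; EF_E = 9+4 = 13
ES_F = 13; EF_F = 13+7 = 20
ES_G = max(EF_A=6, EF_C=14, EF_D=17, EF_F=20) = 20; EF_G = 20+4 = 24
Expected project duration μ = 24 hours. Critical path: B → E → F → G.

Variance along critical path = 0.111 + 2.778 + 2.778 + 1.778 = 7.444; σ = 2.728 hours.
D = μ + z·σ = 24 + 2.326·2.728 = 30.3 hours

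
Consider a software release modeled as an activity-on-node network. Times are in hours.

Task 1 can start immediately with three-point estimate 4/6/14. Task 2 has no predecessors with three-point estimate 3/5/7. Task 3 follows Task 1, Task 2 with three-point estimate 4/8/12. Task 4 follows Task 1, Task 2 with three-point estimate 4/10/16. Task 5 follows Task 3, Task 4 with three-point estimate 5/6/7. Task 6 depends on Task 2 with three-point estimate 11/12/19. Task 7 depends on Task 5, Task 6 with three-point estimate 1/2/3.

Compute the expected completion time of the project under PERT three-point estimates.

25 hours

te_Task 1 = (4 + 4·6 + 14)/6 = 42/6 = 7
te_Task 2 = (3 + 4·5 + 7)/6 = 30/6 = 5
te_Task 3 = (4 + 4·8 + 12)/6 = 48/6 = 8
te_Task 4 = (4 + 4·10 + 16)/6 = 60/6 = 10
te_Task 5 = (5 + 4·6 + 7)/6 = 36/6 = 6
te_Task 6 = (11 + 4·12 + 19)/6 = 78/6 = 13
te_Task 7 = (1 + 4·2 + 3)/6 = 12/6 = 2

Forward pass:
ES_Task 1 = 0; EF_Task 1 = 7
ES_Task 2 = 0; EF_Task 2 = 5
ES_Task 3 = max(EF_Task 1=7, EF_Task 2=5) = 7; EF_Task 3 = 7+8 = 15
ES_Task 4 = max(EF_Task 1=7, EF_Task 2=5) = 7; EF_Task 4 = 7+10 = 17
ES_Task 5 = max(EF_Task 3=15, EF_Task 4=17) = 17; EF_Task 5 = 17+6 = 23
ES_Task 6 = 5; EF_Task 6 = 5+13 = 18
ES_Task 7 = max(EF_Task 5=23, EF_Task 6=18) = 23; EF_Task 7 = 23+2 = 25
Expected project duration μ = 25 hours. Critical path: Task 1 → Task 4 → Task 5 → Task 7.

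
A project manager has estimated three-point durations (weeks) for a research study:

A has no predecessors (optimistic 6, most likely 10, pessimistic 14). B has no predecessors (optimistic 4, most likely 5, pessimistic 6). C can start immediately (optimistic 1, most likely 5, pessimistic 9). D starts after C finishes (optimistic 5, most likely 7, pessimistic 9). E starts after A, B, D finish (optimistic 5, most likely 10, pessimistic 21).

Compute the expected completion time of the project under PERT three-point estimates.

23 weeks

te_A = (6 + 4·10 + 14)/6 = 60/6 = 10
te_B = (4 + 4·5 + 6)/6 = 30/6 = 5
te_C = (1 + 4·5 + 9)/6 = 30/6 = 5
te_D = (5 + 4·7 + 9)/6 = 42/6 = 7
te_E = (5 + 4·10 + 21)/6 = 66/6 = 11

Forward pass:
ES_A = 0; EF_A = 10
ES_B = 0; EF_B = 5
ES_C = 0; EF_C = 5
ES_D = 5; EF_D = 5+7 = 12
ES_E = max(EF_A=10, EF_B=5, EF_D=12) = 12; EF_E = 12+11 = 23
Expected project duration μ = 23 weeks. Critical path: C → D → E.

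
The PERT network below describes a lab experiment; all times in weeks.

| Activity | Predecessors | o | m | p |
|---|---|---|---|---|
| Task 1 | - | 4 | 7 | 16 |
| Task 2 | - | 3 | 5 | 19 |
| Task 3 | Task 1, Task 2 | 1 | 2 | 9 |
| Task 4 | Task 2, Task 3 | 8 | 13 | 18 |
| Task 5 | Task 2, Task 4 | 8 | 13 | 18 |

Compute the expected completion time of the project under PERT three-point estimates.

te_Task 1 = (4 + 4·7 + 16)/6 = 48/6 = 8
te_Task 2 = (3 + 4·5 + 19)/6 = 42/6 = 7
te_Task 3 = (1 + 4·2 + 9)/6 = 18/6 = 3
te_Task 4 = (8 + 4·13 + 18)/6 = 78/6 = 13
te_Task 5 = (8 + 4·13 + 18)/6 = 78/6 = 13

Forward pass:
ES_Task 1 = 0; EF_Task 1 = 8
ES_Task 2 = 0; EF_Task 2 = 7
ES_Task 3 = max(EF_Task 1=8, EF_Task 2=7) = 8; EF_Task 3 = 8+3 = 11
ES_Task 4 = max(EF_Task 2=7, EF_Task 3=11) = 11; EF_Task 4 = 11+13 = 24
ES_Task 5 = max(EF_Task 2=7, EF_Task 4=24) = 24; EF_Task 5 = 24+13 = 37
Expected project duration μ = 37 weeks. Critical path: Task 1 → Task 3 → Task 4 → Task 5.

37 weeks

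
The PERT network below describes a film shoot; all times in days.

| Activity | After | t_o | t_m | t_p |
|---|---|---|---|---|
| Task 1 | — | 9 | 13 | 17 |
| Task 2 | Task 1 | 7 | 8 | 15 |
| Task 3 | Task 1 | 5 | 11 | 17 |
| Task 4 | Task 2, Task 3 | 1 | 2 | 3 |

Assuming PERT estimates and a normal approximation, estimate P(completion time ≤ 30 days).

0.950

te_Task 1 = (9 + 4·13 + 17)/6 = 78/6 = 13; σ²_Task 1 = ((17−9)/6)² = 1.778
te_Task 2 = (7 + 4·8 + 15)/6 = 54/6 = 9; σ²_Task 2 = ((15−7)/6)² = 1.778
te_Task 3 = (5 + 4·11 + 17)/6 = 66/6 = 11; σ²_Task 3 = ((17−5)/6)² = 4.000
te_Task 4 = (1 + 4·2 + 3)/6 = 12/6 = 2; σ²_Task 4 = ((3−1)/6)² = 0.111

Forward pass:
ES_Task 1 = 0; EF_Task 1 = 13
ES_Task 2 = 13; EF_Task 2 = 13+9 = 22
ES_Task 3 = 13; EF_Task 3 = 13+11 = 24
ES_Task 4 = max(EF_Task 2=22, EF_Task 3=24) = 24; EF_Task 4 = 24+2 = 26
Expected project duration μ = 26 days. Critical path: Task 1 → Task 3 → Task 4.

Variance along critical path = 1.778 + 4.000 + 0.111 = 5.889; σ = √5.889 = 2.427 days.
Z = (30 − 26) / 2.427 = 1.648
P(T ≤ 30) = Φ(1.648) ≈ 0.950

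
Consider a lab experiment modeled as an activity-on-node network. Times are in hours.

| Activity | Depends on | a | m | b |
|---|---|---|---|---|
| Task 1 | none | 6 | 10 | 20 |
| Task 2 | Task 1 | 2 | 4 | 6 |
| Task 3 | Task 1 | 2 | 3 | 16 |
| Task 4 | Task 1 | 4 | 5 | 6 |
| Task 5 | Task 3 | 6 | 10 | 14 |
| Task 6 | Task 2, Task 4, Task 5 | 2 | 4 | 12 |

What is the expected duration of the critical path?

te_Task 1 = (6 + 4·10 + 20)/6 = 66/6 = 11
te_Task 2 = (2 + 4·4 + 6)/6 = 24/6 = 4
te_Task 3 = (2 + 4·3 + 16)/6 = 30/6 = 5
te_Task 4 = (4 + 4·5 + 6)/6 = 30/6 = 5
te_Task 5 = (6 + 4·10 + 14)/6 = 60/6 = 10
te_Task 6 = (2 + 4·4 + 12)/6 = 30/6 = 5

Forward pass:
ES_Task 1 = 0; EF_Task 1 = 11
ES_Task 2 = 11; EF_Task 2 = 11+4 = 15
ES_Task 3 = 11; EF_Task 3 = 11+5 = 16
ES_Task 4 = 11; EF_Task 4 = 11+5 = 16
ES_Task 5 = 16; EF_Task 5 = 16+10 = 26
ES_Task 6 = max(EF_Task 2=15, EF_Task 4=16, EF_Task 5=26) = 26; EF_Task 6 = 26+5 = 31
Expected project duration μ = 31 hours. Critical path: Task 1 → Task 3 → Task 5 → Task 6.

31 hours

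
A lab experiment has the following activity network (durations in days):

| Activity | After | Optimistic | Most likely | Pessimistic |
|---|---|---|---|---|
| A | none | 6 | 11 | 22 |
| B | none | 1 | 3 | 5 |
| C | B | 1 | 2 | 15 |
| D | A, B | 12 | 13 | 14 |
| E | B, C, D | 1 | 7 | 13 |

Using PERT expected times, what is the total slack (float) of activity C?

te_A = (6 + 4·11 + 22)/6 = 72/6 = 12
te_B = (1 + 4·3 + 5)/6 = 18/6 = 3
te_C = (1 + 4·2 + 15)/6 = 24/6 = 4
te_D = (12 + 4·13 + 14)/6 = 78/6 = 13
te_E = (1 + 4·7 + 13)/6 = 42/6 = 7

Forward pass:
ES_A = 0; EF_A = 12
ES_B = 0; EF_B = 3
ES_C = 3; EF_C = 3+4 = 7
ES_D = max(EF_A=12, EF_B=3) = 12; EF_D = 12+13 = 25
ES_E = max(EF_B=3, EF_C=7, EF_D=25) = 25; EF_E = 25+7 = 32
Expected project duration μ = 32 days. Critical path: A → D → E.

Backward pass:
LF_E = 32; LS_E = 32−7 = 25
LF_D = LS_E = 25; LS_D = 25−13 = 12
LF_C = LS_E = 25; LS_C = 25−4 = 21
LF_B = min(LS_C=21, LS_D=12, LS_E=25) = 12; LS_B = 12−3 = 9
LF_A = LS_D = 12; LS_A = 12−12 = 0
Slack_C = LS_C − ES_C = 21 − 3 = 18

18 days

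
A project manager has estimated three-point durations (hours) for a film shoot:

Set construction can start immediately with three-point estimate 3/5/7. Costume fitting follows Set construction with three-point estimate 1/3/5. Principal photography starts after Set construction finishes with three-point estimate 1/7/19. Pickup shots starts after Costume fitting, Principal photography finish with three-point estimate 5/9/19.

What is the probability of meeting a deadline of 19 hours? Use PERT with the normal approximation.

0.150

te_Set construction = (3 + 4·5 + 7)/6 = 30/6 = 5; σ²_Set construction = ((7−3)/6)² = 0.444
te_Costume fitting = (1 + 4·3 + 5)/6 = 18/6 = 3; σ²_Costume fitting = ((5−1)/6)² = 0.444
te_Principal photography = (1 + 4·7 + 19)/6 = 48/6 = 8; σ²_Principal photography = ((19−1)/6)² = 9.000
te_Pickup shots = (5 + 4·9 + 19)/6 = 60/6 = 10; σ²_Pickup shots = ((19−5)/6)² = 5.444

Forward pass:
ES_Set construction = 0; EF_Set construction = 5
ES_Costume fitting = 5; EF_Costume fitting = 5+3 = 8
ES_Principal photography = 5; EF_Principal photography = 5+8 = 13
ES_Pickup shots = max(EF_Costume fitting=8, EF_Principal photography=13) = 13; EF_Pickup shots = 13+10 = 23
Expected project duration μ = 23 hours. Critical path: Set construction → Principal photography → Pickup shots.

Variance along critical path = 0.444 + 9.000 + 5.444 = 14.889; σ = √14.889 = 3.859 hours.
Z = (19 − 23) / 3.859 = -1.037
P(T ≤ 19) = Φ(-1.037) ≈ 0.150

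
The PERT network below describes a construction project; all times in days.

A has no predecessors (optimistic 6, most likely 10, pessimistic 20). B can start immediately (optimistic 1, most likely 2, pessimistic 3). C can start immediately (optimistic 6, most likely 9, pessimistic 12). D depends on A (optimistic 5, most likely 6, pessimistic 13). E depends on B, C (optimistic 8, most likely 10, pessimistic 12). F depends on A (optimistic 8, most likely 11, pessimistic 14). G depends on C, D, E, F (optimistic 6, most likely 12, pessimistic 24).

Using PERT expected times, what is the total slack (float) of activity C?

te_A = (6 + 4·10 + 20)/6 = 66/6 = 11
te_B = (1 + 4·2 + 3)/6 = 12/6 = 2
te_C = (6 + 4·9 + 12)/6 = 54/6 = 9
te_D = (5 + 4·6 + 13)/6 = 42/6 = 7
te_E = (8 + 4·10 + 12)/6 = 60/6 = 10
te_F = (8 + 4·11 + 14)/6 = 66/6 = 11
te_G = (6 + 4·12 + 24)/6 = 78/6 = 13

Forward pass:
ES_A = 0; EF_A = 11
ES_B = 0; EF_B = 2
ES_C = 0; EF_C = 9
ES_D = 11; EF_D = 11+7 = 18
ES_E = max(EF_B=2, EF_C=9) = 9; EF_E = 9+10 = 19
ES_F = 11; EF_F = 11+11 = 22
ES_G = max(EF_C=9, EF_D=18, EF_E=19, EF_F=22) = 22; EF_G = 22+13 = 35
Expected project duration μ = 35 days. Critical path: A → F → G.

Backward pass:
LF_G = 35; LS_G = 35−13 = 22
LF_F = LS_G = 22; LS_F = 22−11 = 11
LF_E = LS_G = 22; LS_E = 22−10 = 12
LF_D = LS_G = 22; LS_D = 22−7 = 15
LF_C = min(LS_E=12, LS_G=22) = 12; LS_C = 12−9 = 3
LF_B = LS_E = 12; LS_B = 12−2 = 10
LF_A = min(LS_D=15, LS_F=11) = 11; LS_A = 11−11 = 0
Slack_C = LS_C − ES_C = 3 − 0 = 3

3 days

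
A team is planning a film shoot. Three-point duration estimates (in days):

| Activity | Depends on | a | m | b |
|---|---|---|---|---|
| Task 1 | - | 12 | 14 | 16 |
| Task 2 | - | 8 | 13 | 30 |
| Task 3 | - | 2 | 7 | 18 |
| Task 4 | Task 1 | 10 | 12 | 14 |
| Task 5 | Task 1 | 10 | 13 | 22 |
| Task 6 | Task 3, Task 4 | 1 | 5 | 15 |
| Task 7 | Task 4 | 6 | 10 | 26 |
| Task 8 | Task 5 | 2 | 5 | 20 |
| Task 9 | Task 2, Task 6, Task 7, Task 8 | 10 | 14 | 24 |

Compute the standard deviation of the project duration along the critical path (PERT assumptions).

te_Task 1 = (12 + 4·14 + 16)/6 = 84/6 = 14; σ²_Task 1 = ((16−12)/6)² = 0.444
te_Task 2 = (8 + 4·13 + 30)/6 = 90/6 = 15; σ²_Task 2 = ((30−8)/6)² = 13.444
te_Task 3 = (2 + 4·7 + 18)/6 = 48/6 = 8; σ²_Task 3 = ((18−2)/6)² = 7.111
te_Task 4 = (10 + 4·12 + 14)/6 = 72/6 = 12; σ²_Task 4 = ((14−10)/6)² = 0.444
te_Task 5 = (10 + 4·13 + 22)/6 = 84/6 = 14; σ²_Task 5 = ((22−10)/6)² = 4.000
te_Task 6 = (1 + 4·5 + 15)/6 = 36/6 = 6; σ²_Task 6 = ((15−1)/6)² = 5.444
te_Task 7 = (6 + 4·10 + 26)/6 = 72/6 = 12; σ²_Task 7 = ((26−6)/6)² = 11.111
te_Task 8 = (2 + 4·5 + 20)/6 = 42/6 = 7; σ²_Task 8 = ((20−2)/6)² = 9.000
te_Task 9 = (10 + 4·14 + 24)/6 = 90/6 = 15; σ²_Task 9 = ((24−10)/6)² = 5.444

Forward pass:
ES_Task 1 = 0; EF_Task 1 = 14
ES_Task 2 = 0; EF_Task 2 = 15
ES_Task 3 = 0; EF_Task 3 = 8
ES_Task 4 = 14; EF_Task 4 = 14+12 = 26
ES_Task 5 = 14; EF_Task 5 = 14+14 = 28
ES_Task 6 = max(EF_Task 3=8, EF_Task 4=26) = 26; EF_Task 6 = 26+6 = 32
ES_Task 7 = 26; EF_Task 7 = 26+12 = 38
ES_Task 8 = 28; EF_Task 8 = 28+7 = 35
ES_Task 9 = max(EF_Task 2=15, EF_Task 6=32, EF_Task 7=38, EF_Task 8=35) = 38; EF_Task 9 = 38+15 = 53
Expected project duration μ = 53 days. Critical path: Task 1 → Task 4 → Task 7 → Task 9.

Variance along critical path = 0.444 + 0.444 + 11.111 + 5.444 = 17.444
σ = √17.444 = 4.177 days

4.18 days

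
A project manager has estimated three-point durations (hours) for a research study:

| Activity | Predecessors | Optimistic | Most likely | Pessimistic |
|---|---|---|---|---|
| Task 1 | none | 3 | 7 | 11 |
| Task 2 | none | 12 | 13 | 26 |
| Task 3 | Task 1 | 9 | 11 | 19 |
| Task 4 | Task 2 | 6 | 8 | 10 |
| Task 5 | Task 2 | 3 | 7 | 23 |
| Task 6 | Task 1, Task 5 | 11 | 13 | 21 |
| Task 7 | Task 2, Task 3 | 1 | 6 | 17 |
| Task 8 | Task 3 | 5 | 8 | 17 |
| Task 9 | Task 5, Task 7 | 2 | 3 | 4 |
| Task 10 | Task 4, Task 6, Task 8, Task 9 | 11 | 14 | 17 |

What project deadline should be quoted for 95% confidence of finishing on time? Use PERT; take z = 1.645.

te_Task 1 = (3 + 4·7 + 11)/6 = 42/6 = 7; σ²_Task 1 = ((11−3)/6)² = 1.778
te_Task 2 = (12 + 4·13 + 26)/6 = 90/6 = 15; σ²_Task 2 = ((26−12)/6)² = 5.444
te_Task 3 = (9 + 4·11 + 19)/6 = 72/6 = 12; σ²_Task 3 = ((19−9)/6)² = 2.778
te_Task 4 = (6 + 4·8 + 10)/6 = 48/6 = 8; σ²_Task 4 = ((10−6)/6)² = 0.444
te_Task 5 = (3 + 4·7 + 23)/6 = 54/6 = 9; σ²_Task 5 = ((23−3)/6)² = 11.111
te_Task 6 = (11 + 4·13 + 21)/6 = 84/6 = 14; σ²_Task 6 = ((21−11)/6)² = 2.778
te_Task 7 = (1 + 4·6 + 17)/6 = 42/6 = 7; σ²_Task 7 = ((17−1)/6)² = 7.111
te_Task 8 = (5 + 4·8 + 17)/6 = 54/6 = 9; σ²_Task 8 = ((17−5)/6)² = 4.000
te_Task 9 = (2 + 4·3 + 4)/6 = 18/6 = 3; σ²_Task 9 = ((4−2)/6)² = 0.111
te_Task 10 = (11 + 4·14 + 17)/6 = 84/6 = 14; σ²_Task 10 = ((17−11)/6)² = 1.000

Forward pass:
ES_Task 1 = 0; EF_Task 1 = 7
ES_Task 2 = 0; EF_Task 2 = 15
ES_Task 3 = 7; EF_Task 3 = 7+12 = 19
ES_Task 4 = 15; EF_Task 4 = 15+8 = 23
ES_Task 5 = 15; EF_Task 5 = 15+9 = 24
ES_Task 6 = max(EF_Task 1=7, EF_Task 5=24) = 24; EF_Task 6 = 24+14 = 38
ES_Task 7 = max(EF_Task 2=15, EF_Task 3=19) = 19; EF_Task 7 = 19+7 = 26
ES_Task 8 = 19; EF_Task 8 = 19+9 = 28
ES_Task 9 = max(EF_Task 5=24, EF_Task 7=26) = 26; EF_Task 9 = 26+3 = 29
ES_Task 10 = max(EF_Task 4=23, EF_Task 6=38, EF_Task 8=28, EF_Task 9=29) = 38; EF_Task 10 = 38+14 = 52
Expected project duration μ = 52 hours. Critical path: Task 2 → Task 5 → Task 6 → Task 10.

Variance along critical path = 5.444 + 11.111 + 2.778 + 1.000 = 20.333; σ = 4.509 hours.
D = μ + z·σ = 52 + 1.645·4.509 = 59.4 hours

59.4 hours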